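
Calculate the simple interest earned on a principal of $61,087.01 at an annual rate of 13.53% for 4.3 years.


Simple interest formula: I = P × r × t
I = $61,087.01 × 0.1353 × 4.3
I = $35,539.81

I = P × r × t = $35,539.81


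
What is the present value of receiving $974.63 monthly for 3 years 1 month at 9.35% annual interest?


Present value of an ordinary annuity: PV = PMT × (1 − (1 + r)^(−n)) / r
Monthly rate r = 0.0935/12 ≈ 0.00779167, n = 37
PV = $974.63 × (1 − (1 + 0.0935/12)^(−37)) / (0.0935/12)
PV = $974.63 × 32.036676
PV = $31,223.91

PV = PMT × (1-(1+r)^(-n))/r = $31,223.91


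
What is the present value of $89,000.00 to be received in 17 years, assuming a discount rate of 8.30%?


Present value formula: PV = FV / (1 + r)^t
PV = $89,000.00 / (1 + 0.083)^17
PV = $89,000.00 / 3.878678
PV = $22,945.96

PV = FV / (1 + r)^t = $22,945.96


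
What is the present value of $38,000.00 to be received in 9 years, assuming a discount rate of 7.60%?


Present value formula: PV = FV / (1 + r)^t
PV = $38,000.00 / (1 + 0.076)^9
PV = $38,000.00 / 1.933350
PV = $19,655.00

PV = FV / (1 + r)^t = $19,655.00


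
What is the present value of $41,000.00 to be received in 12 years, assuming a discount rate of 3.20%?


Present value formula: PV = FV / (1 + r)^t
PV = $41,000.00 / (1 + 0.032)^12
PV = $41,000.00 / 1.4593396
PV = $28,094.90

PV = FV / (1 + r)^t = $28,094.90


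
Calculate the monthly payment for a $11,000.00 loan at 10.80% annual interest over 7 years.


Loan payment formula: PMT = PV × r / (1 − (1 + r)^(−n))
Monthly rate r = 0.108/12 = 0.009, n = 84 months
Denominator: 1 − (1 + 0.108/12)^(−84) = 0.528869
PMT = $11,000.00 × (0.108/12) / 0.528869
PMT = $187.19 per month

PMT = PV × r / (1-(1+r)^(-n)) = $187.19/month


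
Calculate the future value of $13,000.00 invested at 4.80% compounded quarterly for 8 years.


Compound interest formula: A = P(1 + r/n)^(nt)
A = $13,000.00 × (1 + 0.048/4)^(4 × 8)
Growth factor: (1 + 0.048/4)^32 = 1.4647935
A = $13,000.00 × 1.4647935
A = $19,042.32

A = P(1 + r/n)^(nt) = $19,042.32


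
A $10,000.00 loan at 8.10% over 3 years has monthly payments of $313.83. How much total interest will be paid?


Total paid over the life of the loan = PMT × n.
Total paid = $313.83 × 36 = $11,297.88
Total interest = total paid − principal = $11,297.88 − $10,000.00 = $1,297.88

Total interest = (PMT × n) - PV = $1,297.88


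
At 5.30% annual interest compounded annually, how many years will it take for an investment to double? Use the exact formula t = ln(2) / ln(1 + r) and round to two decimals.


Doubling condition: (1 + r)^t = 2
Take ln of both sides: t × ln(1 + r) = ln(2)
t = ln(2) / ln(1 + r)
t = 0.693147 / 0.051643
t = 13.42

t = ln(2) / ln(1 + r) = 13.42 years


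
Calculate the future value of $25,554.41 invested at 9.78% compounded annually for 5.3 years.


Compound interest formula: A = P(1 + r/n)^(nt)
A = $25,554.41 × (1 + 0.0978/1)^(1 × 5.3)
Growth factor: (1 + 0.0978/1)^5.3 = 1.639733
A = $25,554.41 × 1.639733
A = $41,902.41

A = P(1 + r/n)^(nt) = $41,902.41


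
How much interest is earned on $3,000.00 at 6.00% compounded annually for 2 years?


Compound interest earned = final amount − principal.
A = P(1 + r/n)^(nt) = $3,000.00 × (1 + 0.06/1)^(1 × 2) = $3,370.80
Interest = A − P = $3,370.80 − $3,000.00 = $370.80

Interest = A - P = $370.80


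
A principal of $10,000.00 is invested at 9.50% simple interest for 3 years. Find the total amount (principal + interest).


Total amount formula: A = P(1 + rt) = P + P·r·t
Interest: I = P × r × t = $10,000.00 × 0.095 × 3 = $2,850.00
A = P + I = $10,000.00 + $2,850.00 = $12,850.00

A = P + I = P(1 + rt) = $12,850.00


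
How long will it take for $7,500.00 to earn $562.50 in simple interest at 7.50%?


Rearrange the simple interest formula for t:
I = P × r × t  ⇒  t = I / (P × r)
t = $562.50 / ($7,500.00 × 0.075)
t = 1

t = I/(P×r) = 1 year


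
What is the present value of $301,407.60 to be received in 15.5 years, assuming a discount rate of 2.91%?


Present value formula: PV = FV / (1 + r)^t
PV = $301,407.60 / (1 + 0.0291)^15.5
PV = $301,407.60 / 1.55988457
PV = $193,224.30

PV = FV / (1 + r)^t = $193,224.30


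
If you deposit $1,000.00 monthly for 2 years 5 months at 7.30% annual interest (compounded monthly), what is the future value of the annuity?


Future value of an ordinary annuity: FV = PMT × ((1 + r)^n − 1) / r
Monthly rate r = 0.073/12 ≈ 0.00608333, n = 29
FV = $1,000.00 × ((1 + 0.073/12)^29 − 1) / (0.073/12)
FV = $1,000.00 × 31.610570
FV = $31,610.57

FV = PMT × ((1+r)^n - 1)/r = $31,610.57


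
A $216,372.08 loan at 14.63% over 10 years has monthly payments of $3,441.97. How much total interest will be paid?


Total paid over the life of the loan = PMT × n.
Total paid = $3,441.97 × 120 = $413,036.40
Total interest = total paid − principal = $413,036.40 − $216,372.08 = $196,664.32

Total interest = (PMT × n) - PV = $196,664.32


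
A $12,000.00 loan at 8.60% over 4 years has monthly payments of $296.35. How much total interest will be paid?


Total paid over the life of the loan = PMT × n.
Total paid = $296.35 × 48 = $14,224.80
Total interest = total paid − principal = $14,224.80 − $12,000.00 = $2,224.80

Total interest = (PMT × n) - PV = $2,224.80


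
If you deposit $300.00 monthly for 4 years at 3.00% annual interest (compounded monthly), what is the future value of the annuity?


Future value of an ordinary annuity: FV = PMT × ((1 + r)^n − 1) / r
Monthly rate r = 0.03/12 = 0.0025, n = 48
FV = $300.00 × ((1 + 0.03/12)^48 − 1) / (0.03/12)
FV = $300.00 × 50.931208
FV = $15,279.36

FV = PMT × ((1+r)^n - 1)/r = $15,279.36


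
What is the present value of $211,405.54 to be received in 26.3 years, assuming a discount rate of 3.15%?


Present value formula: PV = FV / (1 + r)^t
PV = $211,405.54 / (1 + 0.0315)^26.3
PV = $211,405.54 / 2.260689
PV = $93,513.77

PV = FV / (1 + r)^t = $93,513.77


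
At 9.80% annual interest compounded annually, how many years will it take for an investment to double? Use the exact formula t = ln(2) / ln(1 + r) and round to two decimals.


Doubling condition: (1 + r)^t = 2
Take ln of both sides: t × ln(1 + r) = ln(2)
t = ln(2) / ln(1 + r)
t = 0.693147 / 0.093490
t = 7.41

t = ln(2) / ln(1 + r) = 7.41 years


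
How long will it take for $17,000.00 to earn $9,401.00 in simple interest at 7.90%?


Rearrange the simple interest formula for t:
I = P × r × t  ⇒  t = I / (P × r)
t = $9,401.00 / ($17,000.00 × 0.079)
t = 7

t = I/(P×r) = 7 years


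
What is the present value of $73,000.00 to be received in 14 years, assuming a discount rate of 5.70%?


Present value formula: PV = FV / (1 + r)^t
PV = $73,000.00 / (1 + 0.057)^14
PV = $73,000.00 / 2.172950
PV = $33,594.88

PV = FV / (1 + r)^t = $33,594.88


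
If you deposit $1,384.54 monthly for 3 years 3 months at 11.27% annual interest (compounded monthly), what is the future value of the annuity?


Future value of an ordinary annuity: FV = PMT × ((1 + r)^n − 1) / r
Monthly rate r = 0.1127/12 ≈ 0.00939167, n = 39
FV = $1,384.54 × ((1 + 0.1127/12)^39 − 1) / (0.1127/12)
FV = $1,384.54 × 46.838179
FV = $64,849.33

FV = PMT × ((1+r)^n - 1)/r = $64,849.33


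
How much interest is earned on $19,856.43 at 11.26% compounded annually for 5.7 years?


Compound interest earned = final amount − principal.
A = P(1 + r/n)^(nt) = $19,856.43 × (1 + 0.1126/1)^(1 × 5.7) = $36,478.23
Interest = A − P = $36,478.23 − $19,856.43 = $16,621.80

Interest = A - P = $16,621.80


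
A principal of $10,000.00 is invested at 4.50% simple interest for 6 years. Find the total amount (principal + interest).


Total amount formula: A = P(1 + rt) = P + P·r·t
Interest: I = P × r × t = $10,000.00 × 0.045 × 6 = $2,700.00
A = P + I = $10,000.00 + $2,700.00 = $12,700.00

A = P + I = P(1 + rt) = $12,700.00


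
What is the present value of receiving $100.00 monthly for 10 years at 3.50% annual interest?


Present value of an ordinary annuity: PV = PMT × (1 − (1 + r)^(−n)) / r
Monthly rate r = 0.035/12 ≈ 0.00291667, n = 120
PV = $100.00 × (1 − (1 + 0.035/12)^(−120)) / (0.035/12)
PV = $100.00 × 101.126685
PV = $10,112.67

PV = PMT × (1-(1+r)^(-n))/r = $10,112.67


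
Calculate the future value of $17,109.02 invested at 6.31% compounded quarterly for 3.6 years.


Compound interest formula: A = P(1 + r/n)^(nt)
A = $17,109.02 × (1 + 0.0631/4)^(4 × 3.6)
Growth factor: (1 + 0.0631/4)^14.4 = 1.2528073
A = $17,109.02 × 1.2528073
A = $21,434.31

A = P(1 + r/n)^(nt) = $21,434.31


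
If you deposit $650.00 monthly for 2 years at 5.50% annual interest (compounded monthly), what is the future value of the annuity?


Future value of an ordinary annuity: FV = PMT × ((1 + r)^n − 1) / r
Monthly rate r = 0.055/12 ≈ 0.00458333, n = 24
FV = $650.00 × ((1 + 0.055/12)^24 − 1) / (0.055/12)
FV = $650.00 × 25.308560
FV = $16,450.56

FV = PMT × ((1+r)^n - 1)/r = $16,450.56


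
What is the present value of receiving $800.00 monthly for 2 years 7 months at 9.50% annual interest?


Present value of an ordinary annuity: PV = PMT × (1 − (1 + r)^(−n)) / r
Monthly rate r = 0.095/12 ≈ 0.00791667, n = 31
PV = $800.00 × (1 − (1 + 0.095/12)^(−31)) / (0.095/12)
PV = $800.00 × 27.393487
PV = $21,914.79

PV = PMT × (1-(1+r)^(-n))/r = $21,914.79


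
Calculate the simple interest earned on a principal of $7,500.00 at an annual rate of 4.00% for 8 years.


Simple interest formula: I = P × r × t
I = $7,500.00 × 0.04 × 8
I = $2,400.00

I = P × r × t = $2,400.00


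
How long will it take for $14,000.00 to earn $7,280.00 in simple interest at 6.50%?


Rearrange the simple interest formula for t:
I = P × r × t  ⇒  t = I / (P × r)
t = $7,280.00 / ($14,000.00 × 0.065)
t = 8

t = I/(P×r) = 8 years


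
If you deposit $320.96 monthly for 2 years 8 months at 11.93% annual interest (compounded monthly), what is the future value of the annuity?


Future value of an ordinary annuity: FV = PMT × ((1 + r)^n − 1) / r
Monthly rate r = 0.1193/12 ≈ 0.00994167, n = 32
FV = $320.96 × ((1 + 0.1193/12)^32 − 1) / (0.1193/12)
FV = $320.96 × 37.458690
FV = $12,022.74

FV = PMT × ((1+r)^n - 1)/r = $12,022.74


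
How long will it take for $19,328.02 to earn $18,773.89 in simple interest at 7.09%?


Rearrange the simple interest formula for t:
I = P × r × t  ⇒  t = I / (P × r)
t = $18,773.89 / ($19,328.02 × 0.0709)
t = 13.7

t = I/(P×r) = 13.7 years


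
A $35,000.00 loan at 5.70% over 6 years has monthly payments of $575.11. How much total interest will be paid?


Total paid over the life of the loan = PMT × n.
Total paid = $575.11 × 72 = $41,407.92
Total interest = total paid − principal = $41,407.92 − $35,000.00 = $6,407.92

Total interest = (PMT × n) - PV = $6,407.92


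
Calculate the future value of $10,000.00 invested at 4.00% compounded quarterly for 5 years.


Compound interest formula: A = P(1 + r/n)^(nt)
A = $10,000.00 × (1 + 0.04/4)^(4 × 5)
Growth factor: (1 + 0.04/4)^20 = 1.220190
A = $10,000.00 × 1.220190
A = $12,201.90

A = P(1 + r/n)^(nt) = $12,201.90


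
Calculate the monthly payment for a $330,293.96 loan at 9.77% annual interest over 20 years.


Loan payment formula: PMT = PV × r / (1 − (1 + r)^(−n))
Monthly rate r = 0.0977/12 ≈ 0.00814167, n = 240 months
Denominator: 1 − (1 + 0.0977/12)^(−240) = 0.857168
PMT = $330,293.96 × (0.0977/12) / 0.857168
PMT = $3,137.24 per month

PMT = PV × r / (1-(1+r)^(-n)) = $3,137.24/month


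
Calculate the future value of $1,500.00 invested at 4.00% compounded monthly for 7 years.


Compound interest formula: A = P(1 + r/n)^(nt)
A = $1,500.00 × (1 + 0.04/12)^(12 × 7)
Growth factor: (1 + 0.04/12)^84 = 1.322514
A = $1,500.00 × 1.322514
A = $1,983.77

A = P(1 + r/n)^(nt) = $1,983.77


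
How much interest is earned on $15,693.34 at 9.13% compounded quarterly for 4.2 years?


Compound interest earned = final amount − principal.
A = P(1 + r/n)^(nt) = $15,693.34 × (1 + 0.0913/4)^(4 × 4.2) = $22,928.61
Interest = A − P = $22,928.61 − $15,693.34 = $7,235.27

Interest = A - P = $7,235.27


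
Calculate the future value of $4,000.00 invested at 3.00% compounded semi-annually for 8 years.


Compound interest formula: A = P(1 + r/n)^(nt)
A = $4,000.00 × (1 + 0.03/2)^(2 × 8)
Growth factor: (1 + 0.03/2)^16 = 1.268986
A = $4,000.00 × 1.268986
A = $5,075.94

A = P(1 + r/n)^(nt) = $5,075.94


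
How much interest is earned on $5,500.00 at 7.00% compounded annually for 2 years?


Compound interest earned = final amount − principal.
A = P(1 + r/n)^(nt) = $5,500.00 × (1 + 0.07/1)^(1 × 2) = $6,296.95
Interest = A − P = $6,296.95 − $5,500.00 = $796.95

Interest = A - P = $796.95


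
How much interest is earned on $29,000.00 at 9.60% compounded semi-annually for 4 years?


Compound interest earned = final amount − principal.
A = P(1 + r/n)^(nt) = $29,000.00 × (1 + 0.096/2)^(2 × 4) = $42,197.65
Interest = A − P = $42,197.65 − $29,000.00 = $13,197.65

Interest = A - P = $13,197.65


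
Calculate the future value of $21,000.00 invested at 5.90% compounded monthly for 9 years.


Compound interest formula: A = P(1 + r/n)^(nt)
A = $21,000.00 × (1 + 0.059/12)^(12 × 9)
Growth factor: (1 + 0.059/12)^108 = 1.698421
A = $21,000.00 × 1.698421
A = $35,666.84

A = P(1 + r/n)^(nt) = $35,666.84


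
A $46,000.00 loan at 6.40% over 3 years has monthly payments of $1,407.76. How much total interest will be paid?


Total paid over the life of the loan = PMT × n.
Total paid = $1,407.76 × 36 = $50,679.36
Total interest = total paid − principal = $50,679.36 − $46,000.00 = $4,679.36

Total interest = (PMT × n) - PV = $4,679.36


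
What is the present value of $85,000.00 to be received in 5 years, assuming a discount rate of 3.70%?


Present value formula: PV = FV / (1 + r)^t
PV = $85,000.00 / (1 + 0.037)^5
PV = $85,000.00 / 1.199206
PV = $70,880.23

PV = FV / (1 + r)^t = $70,880.23


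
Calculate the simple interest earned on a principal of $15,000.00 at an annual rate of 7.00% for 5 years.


Simple interest formula: I = P × r × t
I = $15,000.00 × 0.07 × 5
I = $5,250.00

I = P × r × t = $5,250.00


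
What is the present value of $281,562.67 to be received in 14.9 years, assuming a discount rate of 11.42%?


Present value formula: PV = FV / (1 + r)^t
PV = $281,562.67 / (1 + 0.1142)^14.9
PV = $281,562.67 / 5.0089996
PV = $56,211.36

PV = FV / (1 + r)^t = $56,211.36


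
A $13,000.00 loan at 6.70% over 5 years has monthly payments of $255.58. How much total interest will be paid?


Total paid over the life of the loan = PMT × n.
Total paid = $255.58 × 60 = $15,334.80
Total interest = total paid − principal = $15,334.80 − $13,000.00 = $2,334.80

Total interest = (PMT × n) - PV = $2,334.80


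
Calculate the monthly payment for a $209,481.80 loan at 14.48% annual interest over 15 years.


Loan payment formula: PMT = PV × r / (1 − (1 + r)^(−n))
Monthly rate r = 0.1448/12 ≈ 0.01206667, n = 180 months
Denominator: 1 − (1 + 0.1448/12)^(−180) = 0.884560
PMT = $209,481.80 × (0.1448/12) / 0.884560
PMT = $2,857.63 per month

PMT = PV × r / (1-(1+r)^(-n)) = $2,857.63/month


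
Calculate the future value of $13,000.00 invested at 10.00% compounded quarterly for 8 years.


Compound interest formula: A = P(1 + r/n)^(nt)
A = $13,000.00 × (1 + 0.1/4)^(4 × 8)
Growth factor: (1 + 0.1/4)^32 = 2.203757
A = $13,000.00 × 2.203757
A = $28,648.84

A = P(1 + r/n)^(nt) = $28,648.84


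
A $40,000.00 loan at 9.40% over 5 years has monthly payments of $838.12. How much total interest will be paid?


Total paid over the life of the loan = PMT × n.
Total paid = $838.12 × 60 = $50,287.20
Total interest = total paid − principal = $50,287.20 − $40,000.00 = $10,287.20

Total interest = (PMT × n) - PV = $10,287.20


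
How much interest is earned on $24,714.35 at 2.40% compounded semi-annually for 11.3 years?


Compound interest earned = final amount − principal.
A = P(1 + r/n)^(nt) = $24,714.35 × (1 + 0.024/2)^(2 × 11.3) = $32,361.51
Interest = A − P = $32,361.51 − $24,714.35 = $7,647.16

Interest = A - P = $7,647.16


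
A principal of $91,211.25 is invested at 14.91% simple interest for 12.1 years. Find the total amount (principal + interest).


Total amount formula: A = P(1 + rt) = P + P·r·t
Interest: I = P × r × t = $91,211.25 × 0.1491 × 12.1 = $164,555.13
A = P + I = $91,211.25 + $164,555.13 = $255,766.38

A = P + I = P(1 + rt) = $255,766.38


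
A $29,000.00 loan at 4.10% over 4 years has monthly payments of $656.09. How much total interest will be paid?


Total paid over the life of the loan = PMT × n.
Total paid = $656.09 × 48 = $31,492.32
Total interest = total paid − principal = $31,492.32 − $29,000.00 = $2,492.32

Total interest = (PMT × n) - PV = $2,492.32


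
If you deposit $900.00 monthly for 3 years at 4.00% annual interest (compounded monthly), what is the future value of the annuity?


Future value of an ordinary annuity: FV = PMT × ((1 + r)^n − 1) / r
Monthly rate r = 0.04/12 ≈ 0.00333333, n = 36
FV = $900.00 × ((1 + 0.04/12)^36 − 1) / (0.04/12)
FV = $900.00 × 38.181562
FV = $34,363.41

FV = PMT × ((1+r)^n - 1)/r = $34,363.41


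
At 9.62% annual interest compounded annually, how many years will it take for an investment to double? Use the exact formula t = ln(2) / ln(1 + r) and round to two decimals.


Doubling condition: (1 + r)^t = 2
Take ln of both sides: t × ln(1 + r) = ln(2)
t = ln(2) / ln(1 + r)
t = 0.693147 / 0.091850
t = 7.55

t = ln(2) / ln(1 + r) = 7.55 years


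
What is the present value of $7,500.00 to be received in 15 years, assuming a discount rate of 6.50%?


Present value formula: PV = FV / (1 + r)^t
PV = $7,500.00 / (1 + 0.065)^15
PV = $7,500.00 / 2.571841
PV = $2,916.20

PV = FV / (1 + r)^t = $2,916.20


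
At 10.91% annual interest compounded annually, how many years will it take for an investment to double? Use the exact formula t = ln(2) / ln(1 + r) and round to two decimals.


Doubling condition: (1 + r)^t = 2
Take ln of both sides: t × ln(1 + r) = ln(2)
t = ln(2) / ln(1 + r)
t = 0.693147 / 0.103549
t = 6.69

t = ln(2) / ln(1 + r) = 6.69 years


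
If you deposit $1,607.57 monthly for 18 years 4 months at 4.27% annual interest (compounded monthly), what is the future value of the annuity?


Future value of an ordinary annuity: FV = PMT × ((1 + r)^n − 1) / r
Monthly rate r = 0.0427/12 ≈ 0.00355833, n = 220
FV = $1,607.57 × ((1 + 0.0427/12)^220 − 1) / (0.0427/12)
FV = $1,607.57 × 332.915475
FV = $535,184.93

FV = PMT × ((1+r)^n - 1)/r = $535,184.93


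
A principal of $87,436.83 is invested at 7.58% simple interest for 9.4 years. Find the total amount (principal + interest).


Total amount formula: A = P(1 + rt) = P + P·r·t
Interest: I = P × r × t = $87,436.83 × 0.0758 × 9.4 = $62,300.49
A = P + I = $87,436.83 + $62,300.49 = $149,737.32

A = P + I = P(1 + rt) = $149,737.32


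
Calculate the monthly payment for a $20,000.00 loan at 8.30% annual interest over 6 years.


Loan payment formula: PMT = PV × r / (1 − (1 + r)^(−n))
Monthly rate r = 0.083/12 ≈ 0.00691667, n = 72 months
Denominator: 1 − (1 + 0.083/12)^(−72) = 0.391212
PMT = $20,000.00 × (0.083/12) / 0.391212
PMT = $353.60 per month

PMT = PV × r / (1-(1+r)^(-n)) = $353.60/month


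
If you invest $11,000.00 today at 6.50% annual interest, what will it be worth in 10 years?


Future value formula: FV = PV × (1 + r)^t
FV = $11,000.00 × (1 + 0.065)^10
FV = $11,000.00 × 1.877137
FV = $20,648.51

FV = PV × (1 + r)^t = $20,648.51


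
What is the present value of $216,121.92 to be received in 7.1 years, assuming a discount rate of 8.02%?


Present value formula: PV = FV / (1 + r)^t
PV = $216,121.92 / (1 + 0.0802)^7.1
PV = $216,121.92 / 1.729337
PV = $124,973.86

PV = FV / (1 + r)^t = $124,973.86


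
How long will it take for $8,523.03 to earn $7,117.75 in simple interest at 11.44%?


Rearrange the simple interest formula for t:
I = P × r × t  ⇒  t = I / (P × r)
t = $7,117.75 / ($8,523.03 × 0.1144)
t = 7.3

t = I/(P×r) = 7.3 years


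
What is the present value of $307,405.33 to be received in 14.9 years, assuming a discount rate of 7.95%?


Present value formula: PV = FV / (1 + r)^t
PV = $307,405.33 / (1 + 0.0795)^14.9
PV = $307,405.33 / 3.126205
PV = $98,331.79

PV = FV / (1 + r)^t = $98,331.79


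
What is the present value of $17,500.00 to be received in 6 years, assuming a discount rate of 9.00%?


Present value formula: PV = FV / (1 + r)^t
PV = $17,500.00 / (1 + 0.09)^6
PV = $17,500.00 / 1.677100
PV = $10,434.68

PV = FV / (1 + r)^t = $10,434.68


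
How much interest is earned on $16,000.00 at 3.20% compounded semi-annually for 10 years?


Compound interest earned = final amount − principal.
A = P(1 + r/n)^(nt) = $16,000.00 × (1 + 0.032/2)^(2 × 10) = $21,978.30
Interest = A − P = $21,978.30 − $16,000.00 = $5,978.30

Interest = A - P = $5,978.30


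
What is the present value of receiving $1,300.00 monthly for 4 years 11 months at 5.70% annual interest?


Present value of an ordinary annuity: PV = PMT × (1 − (1 + r)^(−n)) / r
Monthly rate r = 0.057/12 = 0.00475, n = 59
PV = $1,300.00 × (1 − (1 + 0.057/12)^(−59)) / (0.057/12)
PV = $1,300.00 × 51.348144
PV = $66,752.59

PV = PMT × (1-(1+r)^(-n))/r = $66,752.59


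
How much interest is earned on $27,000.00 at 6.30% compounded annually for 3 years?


Compound interest earned = final amount − principal.
A = P(1 + r/n)^(nt) = $27,000.00 × (1 + 0.063/1)^(1 × 3) = $32,431.24
Interest = A − P = $32,431.24 − $27,000.00 = $5,431.24

Interest = A - P = $5,431.24


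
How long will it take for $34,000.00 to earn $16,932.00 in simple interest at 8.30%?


Rearrange the simple interest formula for t:
I = P × r × t  ⇒  t = I / (P × r)
t = $16,932.00 / ($34,000.00 × 0.083)
t = 6

t = I/(P×r) = 6 years


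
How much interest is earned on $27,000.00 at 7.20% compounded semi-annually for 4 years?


Compound interest earned = final amount − principal.
A = P(1 + r/n)^(nt) = $27,000.00 × (1 + 0.072/2)^(2 × 4) = $35,829.59
Interest = A − P = $35,829.59 − $27,000.00 = $8,829.59

Interest = A - P = $8,829.59


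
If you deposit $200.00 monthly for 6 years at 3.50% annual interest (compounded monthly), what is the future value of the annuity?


Future value of an ordinary annuity: FV = PMT × ((1 + r)^n − 1) / r
Monthly rate r = 0.035/12 ≈ 0.00291667, n = 72
FV = $200.00 × ((1 + 0.035/12)^72 − 1) / (0.035/12)
FV = $200.00 × 79.988927
FV = $15,997.79

FV = PMT × ((1+r)^n - 1)/r = $15,997.79


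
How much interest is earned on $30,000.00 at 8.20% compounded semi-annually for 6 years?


Compound interest earned = final amount − principal.
A = P(1 + r/n)^(nt) = $30,000.00 × (1 + 0.082/2)^(2 × 6) = $48,588.11
Interest = A − P = $48,588.11 − $30,000.00 = $18,588.11

Interest = A - P = $18,588.11


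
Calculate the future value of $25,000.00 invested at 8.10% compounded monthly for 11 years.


Compound interest formula: A = P(1 + r/n)^(nt)
A = $25,000.00 × (1 + 0.081/12)^(12 × 11)
Growth factor: (1 + 0.081/12)^132 = 2.4302797
A = $25,000.00 × 2.4302797
A = $60,756.99

A = P(1 + r/n)^(nt) = $60,756.99


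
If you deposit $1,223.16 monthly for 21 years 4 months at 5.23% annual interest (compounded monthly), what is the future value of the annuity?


Future value of an ordinary annuity: FV = PMT × ((1 + r)^n − 1) / r
Monthly rate r = 0.0523/12 ≈ 0.00435833, n = 256
FV = $1,223.16 × ((1 + 0.0523/12)^256 − 1) / (0.0523/12)
FV = $1,223.16 × 469.082004
FV = $573,762.34

FV = PMT × ((1+r)^n - 1)/r = $573,762.34


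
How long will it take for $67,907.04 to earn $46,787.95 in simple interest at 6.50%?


Rearrange the simple interest formula for t:
I = P × r × t  ⇒  t = I / (P × r)
t = $46,787.95 / ($67,907.04 × 0.065)
t = 10.6

t = I/(P×r) = 10.6 years


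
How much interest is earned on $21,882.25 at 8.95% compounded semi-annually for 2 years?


Compound interest earned = final amount − principal.
A = P(1 + r/n)^(nt) = $21,882.25 × (1 + 0.0895/2)^(2 × 2) = $26,070.03
Interest = A − P = $26,070.03 − $21,882.25 = $4,187.78

Interest = A - P = $4,187.78


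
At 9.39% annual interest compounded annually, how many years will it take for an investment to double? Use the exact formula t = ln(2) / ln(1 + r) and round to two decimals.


Doubling condition: (1 + r)^t = 2
Take ln of both sides: t × ln(1 + r) = ln(2)
t = ln(2) / ln(1 + r)
t = 0.693147 / 0.089749
t = 7.72

t = ln(2) / ln(1 + r) = 7.72 years


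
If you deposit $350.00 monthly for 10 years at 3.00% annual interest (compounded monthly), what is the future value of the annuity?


Future value of an ordinary annuity: FV = PMT × ((1 + r)^n − 1) / r
Monthly rate r = 0.03/12 = 0.0025, n = 120
FV = $350.00 × ((1 + 0.03/12)^120 − 1) / (0.03/12)
FV = $350.00 × 139.741419
FV = $48,909.50

FV = PMT × ((1+r)^n - 1)/r = $48,909.50


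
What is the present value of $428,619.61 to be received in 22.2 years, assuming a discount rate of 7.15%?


Present value formula: PV = FV / (1 + r)^t
PV = $428,619.61 / (1 + 0.0715)^22.2
PV = $428,619.61 / 4.6326159
PV = $92,522.16

PV = FV / (1 + r)^t = $92,522.16


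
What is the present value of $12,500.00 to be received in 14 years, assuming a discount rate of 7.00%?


Present value formula: PV = FV / (1 + r)^t
PV = $12,500.00 / (1 + 0.07)^14
PV = $12,500.00 / 2.578534
PV = $4,847.72

PV = FV / (1 + r)^t = $4,847.72


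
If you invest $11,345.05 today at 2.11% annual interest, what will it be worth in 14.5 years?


Future value formula: FV = PV × (1 + r)^t
FV = $11,345.05 × (1 + 0.0211)^14.5
FV = $11,345.05 × 1.353599
FV = $15,356.65

FV = PV × (1 + r)^t = $15,356.65


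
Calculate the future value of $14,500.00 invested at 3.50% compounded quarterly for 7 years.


Compound interest formula: A = P(1 + r/n)^(nt)
A = $14,500.00 × (1 + 0.035/4)^(4 × 7)
Growth factor: (1 + 0.035/4)^28 = 1.276261
A = $14,500.00 × 1.276261
A = $18,505.78

A = P(1 + r/n)^(nt) = $18,505.78


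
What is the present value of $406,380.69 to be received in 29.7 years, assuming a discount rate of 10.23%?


Present value formula: PV = FV / (1 + r)^t
PV = $406,380.69 / (1 + 0.1023)^29.7
PV = $406,380.69 / 18.042814
PV = $22,523.13

PV = FV / (1 + r)^t = $22,523.13


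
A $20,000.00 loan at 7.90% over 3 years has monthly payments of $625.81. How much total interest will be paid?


Total paid over the life of the loan = PMT × n.
Total paid = $625.81 × 36 = $22,529.16
Total interest = total paid − principal = $22,529.16 − $20,000.00 = $2,529.16

Total interest = (PMT × n) - PV = $2,529.16


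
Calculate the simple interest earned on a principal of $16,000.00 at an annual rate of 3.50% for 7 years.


Simple interest formula: I = P × r × t
I = $16,000.00 × 0.035 × 7
I = $3,920.00

I = P × r × t = $3,920.00


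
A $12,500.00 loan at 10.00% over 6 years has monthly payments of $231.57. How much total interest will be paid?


Total paid over the life of the loan = PMT × n.
Total paid = $231.57 × 72 = $16,673.04
Total interest = total paid − principal = $16,673.04 − $12,500.00 = $4,173.04

Total interest = (PMT × n) - PV = $4,173.04


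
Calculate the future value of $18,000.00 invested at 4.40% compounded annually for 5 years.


Compound interest formula: A = P(1 + r/n)^(nt)
A = $18,000.00 × (1 + 0.044/1)^(1 × 5)
Growth factor: (1 + 0.044/1)^5 = 1.2402307
A = $18,000.00 × 1.2402307
A = $22,324.15

A = P(1 + r/n)^(nt) = $22,324.15


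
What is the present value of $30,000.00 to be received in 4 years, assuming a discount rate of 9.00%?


Present value formula: PV = FV / (1 + r)^t
PV = $30,000.00 / (1 + 0.09)^4
PV = $30,000.00 / 1.4115816
PV = $21,252.76

PV = FV / (1 + r)^t = $21,252.76


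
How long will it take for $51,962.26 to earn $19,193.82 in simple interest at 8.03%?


Rearrange the simple interest formula for t:
I = P × r × t  ⇒  t = I / (P × r)
t = $19,193.82 / ($51,962.26 × 0.0803)
t = 4.6

t = I/(P×r) = 4.6 years


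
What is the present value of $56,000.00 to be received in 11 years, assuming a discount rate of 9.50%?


Present value formula: PV = FV / (1 + r)^t
PV = $56,000.00 / (1 + 0.095)^11
PV = $56,000.00 / 2.713659
PV = $20,636.34

PV = FV / (1 + r)^t = $20,636.34


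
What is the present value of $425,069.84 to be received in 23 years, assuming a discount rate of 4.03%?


Present value formula: PV = FV / (1 + r)^t
PV = $425,069.84 / (1 + 0.0403)^23
PV = $425,069.84 / 2.481120
PV = $171,321.76

PV = FV / (1 + r)^t = $171,321.76


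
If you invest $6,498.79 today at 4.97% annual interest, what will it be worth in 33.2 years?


Future value formula: FV = PV × (1 + r)^t
FV = $6,498.79 × (1 + 0.0497)^33.2
FV = $6,498.79 × 5.004544
FV = $32,523.48

FV = PV × (1 + r)^t = $32,523.48


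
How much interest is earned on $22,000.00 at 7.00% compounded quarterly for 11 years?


Compound interest earned = final amount − principal.
A = P(1 + r/n)^(nt) = $22,000.00 × (1 + 0.07/4)^(4 × 11) = $47,199.46
Interest = A − P = $47,199.46 − $22,000.00 = $25,199.46

Interest = A - P = $25,199.46


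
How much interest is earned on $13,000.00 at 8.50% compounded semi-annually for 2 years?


Compound interest earned = final amount − principal.
A = P(1 + r/n)^(nt) = $13,000.00 × (1 + 0.085/2)^(2 × 2) = $15,354.92
Interest = A − P = $15,354.92 − $13,000.00 = $2,354.92

Interest = A - P = $2,354.92


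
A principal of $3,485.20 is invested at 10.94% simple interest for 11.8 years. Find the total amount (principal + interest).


Total amount formula: A = P(1 + rt) = P + P·r·t
Interest: I = P × r × t = $3,485.20 × 0.1094 × 11.8 = $4,499.11
A = P + I = $3,485.20 + $4,499.11 = $7,984.31

A = P + I = P(1 + rt) = $7,984.31


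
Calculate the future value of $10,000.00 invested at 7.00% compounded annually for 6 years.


Compound interest formula: A = P(1 + r/n)^(nt)
A = $10,000.00 × (1 + 0.07/1)^(1 × 6)
Growth factor: (1 + 0.07/1)^6 = 1.500730
A = $10,000.00 × 1.500730
A = $15,007.30

A = P(1 + r/n)^(nt) = $15,007.30


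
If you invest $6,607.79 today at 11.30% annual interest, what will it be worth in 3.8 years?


Future value formula: FV = PV × (1 + r)^t
FV = $6,607.79 × (1 + 0.113)^3.8
FV = $6,607.79 × 1.5020404
FV = $9,925.17

FV = PV × (1 + r)^t = $9,925.17


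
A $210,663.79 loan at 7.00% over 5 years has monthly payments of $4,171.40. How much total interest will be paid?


Total paid over the life of the loan = PMT × n.
Total paid = $4,171.40 × 60 = $250,284.00
Total interest = total paid − principal = $250,284.00 − $210,663.79 = $39,620.21

Total interest = (PMT × n) - PV = $39,620.21


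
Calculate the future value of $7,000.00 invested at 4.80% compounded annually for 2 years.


Compound interest formula: A = P(1 + r/n)^(nt)
A = $7,000.00 × (1 + 0.048/1)^(1 × 2)
Growth factor: (1 + 0.048/1)^2 = 1.098304
A = $7,000.00 × 1.098304
A = $7,688.13

A = P(1 + r/n)^(nt) = $7,688.13


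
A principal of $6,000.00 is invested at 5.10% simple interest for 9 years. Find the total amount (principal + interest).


Total amount formula: A = P(1 + rt) = P + P·r·t
Interest: I = P × r × t = $6,000.00 × 0.051 × 9 = $2,754.00
A = P + I = $6,000.00 + $2,754.00 = $8,754.00

A = P + I = P(1 + rt) = $8,754.00


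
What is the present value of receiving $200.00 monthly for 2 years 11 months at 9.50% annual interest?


Present value of an ordinary annuity: PV = PMT × (1 − (1 + r)^(−n)) / r
Monthly rate r = 0.095/12 ≈ 0.00791667, n = 35
PV = $200.00 × (1 − (1 + 0.095/12)^(−35)) / (0.095/12)
PV = $200.00 × 30.464997
PV = $6,093.00

PV = PMT × (1-(1+r)^(-n))/r = $6,093.00


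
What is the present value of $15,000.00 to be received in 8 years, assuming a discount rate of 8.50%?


Present value formula: PV = FV / (1 + r)^t
PV = $15,000.00 / (1 + 0.085)^8
PV = $15,000.00 / 1.920604
PV = $7,810.04

PV = FV / (1 + r)^t = $7,810.04


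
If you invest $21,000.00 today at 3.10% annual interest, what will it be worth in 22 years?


Future value formula: FV = PV × (1 + r)^t
FV = $21,000.00 × (1 + 0.031)^22
FV = $21,000.00 × 1.957450
FV = $41,106.45

FV = PV × (1 + r)^t = $41,106.45


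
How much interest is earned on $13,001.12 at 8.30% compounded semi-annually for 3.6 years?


Compound interest earned = final amount − principal.
A = P(1 + r/n)^(nt) = $13,001.12 × (1 + 0.083/2)^(2 × 3.6) = $17,423.18
Interest = A − P = $17,423.18 − $13,001.12 = $4,422.06

Interest = A - P = $4,422.06


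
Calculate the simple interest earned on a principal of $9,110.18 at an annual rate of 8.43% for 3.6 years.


Simple interest formula: I = P × r × t
I = $9,110.18 × 0.0843 × 3.6
I = $2,764.76

I = P × r × t = $2,764.76


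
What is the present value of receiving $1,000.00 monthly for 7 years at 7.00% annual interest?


Present value of an ordinary annuity: PV = PMT × (1 − (1 + r)^(−n)) / r
Monthly rate r = 0.07/12 ≈ 0.00583333, n = 84
PV = $1,000.00 × (1 − (1 + 0.07/12)^(−84)) / (0.07/12)
PV = $1,000.00 × 66.2572851
PV = $66,257.29

PV = PMT × (1-(1+r)^(-n))/r = $66,257.29


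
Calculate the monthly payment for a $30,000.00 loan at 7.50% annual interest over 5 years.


Loan payment formula: PMT = PV × r / (1 − (1 + r)^(−n))
Monthly rate r = 0.075/12 = 0.00625, n = 60 months
Denominator: 1 − (1 + 0.075/12)^(−60) = 0.311908
PMT = $30,000.00 × (0.075/12) / 0.311908
PMT = $601.14 per month

PMT = PV × r / (1-(1+r)^(-n)) = $601.14/month


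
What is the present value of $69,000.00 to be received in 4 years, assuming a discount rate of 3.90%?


Present value formula: PV = FV / (1 + r)^t
PV = $69,000.00 / (1 + 0.039)^4
PV = $69,000.00 / 1.1653656
PV = $59,208.89

PV = FV / (1 + r)^t = $59,208.89


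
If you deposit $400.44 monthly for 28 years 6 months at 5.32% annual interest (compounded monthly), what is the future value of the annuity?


Future value of an ordinary annuity: FV = PMT × ((1 + r)^n − 1) / r
Monthly rate r = 0.0532/12 ≈ 0.00443333, n = 342
FV = $400.44 × ((1 + 0.0532/12)^342 − 1) / (0.0532/12)
FV = $400.44 × 798.416345
FV = $319,717.84

FV = PMT × ((1+r)^n - 1)/r = $319,717.84


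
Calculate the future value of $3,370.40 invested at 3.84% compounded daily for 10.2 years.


Compound interest formula: A = P(1 + r/n)^(nt)
A = $3,370.40 × (1 + 0.0384/365)^(365 × 10.2)
Growth factor: (1 + 0.0384/365)^3723 = 1.479434
A = $3,370.40 × 1.479434
A = $4,986.28

A = P(1 + r/n)^(nt) = $4,986.28


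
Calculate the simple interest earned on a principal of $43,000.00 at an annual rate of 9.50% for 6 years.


Simple interest formula: I = P × r × t
I = $43,000.00 × 0.095 × 6
I = $24,510.00

I = P × r × t = $24,510.00


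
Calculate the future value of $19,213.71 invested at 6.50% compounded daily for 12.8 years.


Compound interest formula: A = P(1 + r/n)^(nt)
A = $19,213.71 × (1 + 0.065/365)^(365 × 12.8)
Growth factor: (1 + 0.065/365)^4672 = 2.297740
A = $19,213.71 × 2.297740
A = $44,148.11

A = P(1 + r/n)^(nt) = $44,148.11


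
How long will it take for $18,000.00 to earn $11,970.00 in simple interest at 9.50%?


Rearrange the simple interest formula for t:
I = P × r × t  ⇒  t = I / (P × r)
t = $11,970.00 / ($18,000.00 × 0.095)
t = 7

t = I/(P×r) = 7 years


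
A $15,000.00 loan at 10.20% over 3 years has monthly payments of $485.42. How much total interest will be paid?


Total paid over the life of the loan = PMT × n.
Total paid = $485.42 × 36 = $17,475.12
Total interest = total paid − principal = $17,475.12 − $15,000.00 = $2,475.12

Total interest = (PMT × n) - PV = $2,475.12


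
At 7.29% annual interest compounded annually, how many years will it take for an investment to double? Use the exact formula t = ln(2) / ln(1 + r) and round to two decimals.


Doubling condition: (1 + r)^t = 2
Take ln of both sides: t × ln(1 + r) = ln(2)
t = ln(2) / ln(1 + r)
t = 0.693147 / 0.070365
t = 9.85

t = ln(2) / ln(1 + r) = 9.85 years


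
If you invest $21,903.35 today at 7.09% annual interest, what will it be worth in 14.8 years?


Future value formula: FV = PV × (1 + r)^t
FV = $21,903.35 × (1 + 0.0709)^14.8
FV = $21,903.35 × 2.7560303
FV = $60,366.30

FV = PV × (1 + r)^t = $60,366.30


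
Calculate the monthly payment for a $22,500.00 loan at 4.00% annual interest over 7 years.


Loan payment formula: PMT = PV × r / (1 − (1 + r)^(−n))
Monthly rate r = 0.04/12 ≈ 0.00333333, n = 84 months
Denominator: 1 − (1 + 0.04/12)^(−84) = 0.243864
PMT = $22,500.00 × (0.04/12) / 0.243864
PMT = $307.55 per month

PMT = PV × r / (1-(1+r)^(-n)) = $307.55/month


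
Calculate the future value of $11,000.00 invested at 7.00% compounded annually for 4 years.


Compound interest formula: A = P(1 + r/n)^(nt)
A = $11,000.00 × (1 + 0.07/1)^(1 × 4)
Growth factor: (1 + 0.07/1)^4 = 1.310796
A = $11,000.00 × 1.310796
A = $14,418.76

A = P(1 + r/n)^(nt) = $14,418.76


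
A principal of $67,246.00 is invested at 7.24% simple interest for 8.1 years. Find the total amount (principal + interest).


Total amount formula: A = P(1 + rt) = P + P·r·t
Interest: I = P × r × t = $67,246.00 × 0.0724 × 8.1 = $39,435.74
A = P + I = $67,246.00 + $39,435.74 = $106,681.74

A = P + I = P(1 + rt) = $106,681.74


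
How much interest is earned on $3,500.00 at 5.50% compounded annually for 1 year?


Compound interest earned = final amount − principal.
A = P(1 + r/n)^(nt) = $3,500.00 × (1 + 0.055/1)^(1 × 1) = $3,692.50
Interest = A − P = $3,692.50 − $3,500.00 = $192.50

Interest = A - P = $192.50


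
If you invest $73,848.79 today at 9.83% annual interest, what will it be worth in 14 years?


Future value formula: FV = PV × (1 + r)^t
FV = $73,848.79 × (1 + 0.0983)^14
FV = $73,848.79 × 3.7161546
FV = $274,433.52

FV = PV × (1 + r)^t = $274,433.52


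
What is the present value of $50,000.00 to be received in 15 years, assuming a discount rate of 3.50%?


Present value formula: PV = FV / (1 + r)^t
PV = $50,000.00 / (1 + 0.035)^15
PV = $50,000.00 / 1.675349
PV = $29,844.53

PV = FV / (1 + r)^t = $29,844.53


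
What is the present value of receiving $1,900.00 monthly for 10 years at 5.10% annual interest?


Present value of an ordinary annuity: PV = PMT × (1 − (1 + r)^(−n)) / r
Monthly rate r = 0.051/12 = 0.00425, n = 120
PV = $1,900.00 × (1 − (1 + 0.051/12)^(−120)) / (0.051/12)
PV = $1,900.00 × 93.848264
PV = $178,311.70

PV = PMT × (1-(1+r)^(-n))/r = $178,311.70


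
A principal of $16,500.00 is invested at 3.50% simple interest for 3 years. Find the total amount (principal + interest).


Total amount formula: A = P(1 + rt) = P + P·r·t
Interest: I = P × r × t = $16,500.00 × 0.035 × 3 = $1,732.50
A = P + I = $16,500.00 + $1,732.50 = $18,232.50

A = P + I = P(1 + rt) = $18,232.50


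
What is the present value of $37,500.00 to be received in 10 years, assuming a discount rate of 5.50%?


Present value formula: PV = FV / (1 + r)^t
PV = $37,500.00 / (1 + 0.055)^10
PV = $37,500.00 / 1.708144
PV = $21,953.65

PV = FV / (1 + r)^t = $21,953.65


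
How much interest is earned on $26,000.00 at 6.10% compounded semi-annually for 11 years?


Compound interest earned = final amount − principal.
A = P(1 + r/n)^(nt) = $26,000.00 × (1 + 0.061/2)^(2 × 11) = $50,353.45
Interest = A − P = $50,353.45 − $26,000.00 = $24,353.45

Interest = A - P = $24,353.45
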